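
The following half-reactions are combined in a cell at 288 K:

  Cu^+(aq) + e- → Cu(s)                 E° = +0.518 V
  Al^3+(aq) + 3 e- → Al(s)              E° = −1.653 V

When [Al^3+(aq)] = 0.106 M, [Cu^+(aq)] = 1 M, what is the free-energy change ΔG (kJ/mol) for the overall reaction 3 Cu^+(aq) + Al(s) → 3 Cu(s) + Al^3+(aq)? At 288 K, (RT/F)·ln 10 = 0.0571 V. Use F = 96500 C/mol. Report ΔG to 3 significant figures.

−634 kJ/mol

E°cell = +0.518 − (−1.653) = +2.171 V; the balanced reaction transfers n = 3 electrons.
Here Q = [Al^3+(aq)] / [Cu^+(aq)]^3 = 0.106 (log Q = −0.975), giving E = +2.171 − (0.0571/3)·(−0.975) = +2.1896 V.
Then ΔG = −nFE = −3 × 96500 × +2.1896 J/mol = −634 kJ/mol.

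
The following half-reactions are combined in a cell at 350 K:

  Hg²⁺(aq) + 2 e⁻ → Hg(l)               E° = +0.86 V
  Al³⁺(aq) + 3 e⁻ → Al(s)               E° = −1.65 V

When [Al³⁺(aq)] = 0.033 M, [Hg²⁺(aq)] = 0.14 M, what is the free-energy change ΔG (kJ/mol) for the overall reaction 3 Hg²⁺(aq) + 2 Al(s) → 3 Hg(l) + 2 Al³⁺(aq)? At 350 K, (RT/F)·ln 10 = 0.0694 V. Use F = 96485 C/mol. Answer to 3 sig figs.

With Hg²⁺/Hg reduced at the cathode, E°cell = +0.86 − (−1.65) = +2.51 V and n = 6.
Q = [Al³⁺(aq)]^2 / [Hg²⁺(aq)]^3 = 0.397, so log Q = −0.401 and E = +2.51 − (0.0694/6)(−0.401) = +2.5146 V.
Finally ΔG = −nFE = −(6)(96485 C/mol)(+2.5146 V) = −1460 kJ/mol.

−1460 kJ/mol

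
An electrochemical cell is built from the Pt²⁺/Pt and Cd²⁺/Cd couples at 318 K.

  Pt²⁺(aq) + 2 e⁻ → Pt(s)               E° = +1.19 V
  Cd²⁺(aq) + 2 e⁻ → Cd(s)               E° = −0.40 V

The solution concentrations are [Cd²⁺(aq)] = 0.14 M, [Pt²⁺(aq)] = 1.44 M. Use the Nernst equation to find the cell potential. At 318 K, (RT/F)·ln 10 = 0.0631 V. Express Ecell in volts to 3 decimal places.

Since E°(Pt²⁺/Pt) > E°(Cd²⁺/Cd), Pt²⁺/Pt serves as the cathode.
E°cell = +1.19 − (−0.40) = +1.59 V, with n = 2 electrons transferred.
Balancing gives Pt²⁺(aq) + Cd(s) → Pt(s) + Cd²⁺(aq); hence Q = [Cd²⁺(aq)] / [Pt²⁺(aq)] = 0.0972 (log Q = −1.012).
By the Nernst equation, E = +1.59 − (0.0631/2)·(−1.012) = +1.622 V.

+1.622 V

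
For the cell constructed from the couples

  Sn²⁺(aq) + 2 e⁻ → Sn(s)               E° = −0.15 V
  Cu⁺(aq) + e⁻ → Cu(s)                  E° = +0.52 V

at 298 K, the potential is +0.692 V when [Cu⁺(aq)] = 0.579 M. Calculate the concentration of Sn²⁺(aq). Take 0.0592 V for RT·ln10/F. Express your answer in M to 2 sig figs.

0.061 M

Cu⁺/Cu is the cathode (higher E°); E°cell = +0.52 − (−0.15) = +0.67 V with n = 2.
Rearranging E = E° − (0.0592/n)·log Q gives log Q = 2(+0.67 − (+0.692))/0.0592 = −0.743.
Balancing electrons gives 2 Cu⁺(aq) + Sn(s) → 2 Cu(s) + Sn²⁺(aq); thus Q = [Sn²⁺(aq)] / [Cu⁺(aq)]^2.
Solving for the unknown gives log [Sn²⁺(aq)] = −1.218, so [Sn²⁺(aq)] ≈ 0.061 M.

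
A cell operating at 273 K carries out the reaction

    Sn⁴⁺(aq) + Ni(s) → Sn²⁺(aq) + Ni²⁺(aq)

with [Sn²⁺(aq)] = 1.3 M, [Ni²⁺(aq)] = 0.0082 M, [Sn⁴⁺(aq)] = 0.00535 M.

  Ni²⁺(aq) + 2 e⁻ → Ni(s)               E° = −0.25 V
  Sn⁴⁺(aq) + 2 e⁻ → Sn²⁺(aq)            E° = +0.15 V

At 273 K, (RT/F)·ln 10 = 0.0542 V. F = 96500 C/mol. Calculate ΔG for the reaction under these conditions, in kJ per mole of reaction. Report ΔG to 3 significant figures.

With Sn⁴⁺/Sn²⁺ reduced at the cathode, E°cell = +0.15 − (−0.25) = +0.40 V and n = 2.
The reaction quotient is ([Sn²⁺(aq)]·[Ni²⁺(aq)]) / [Sn⁴⁺(aq)] = 1.99; by Nernst, E = +0.40 − (0.0542/2)(0.299) = +0.3919 V.
Finally ΔG = −nFE = −(2)(96500 C/mol)(+0.3919 V) = −75.6 kJ/mol.

−75.6 kJ/mol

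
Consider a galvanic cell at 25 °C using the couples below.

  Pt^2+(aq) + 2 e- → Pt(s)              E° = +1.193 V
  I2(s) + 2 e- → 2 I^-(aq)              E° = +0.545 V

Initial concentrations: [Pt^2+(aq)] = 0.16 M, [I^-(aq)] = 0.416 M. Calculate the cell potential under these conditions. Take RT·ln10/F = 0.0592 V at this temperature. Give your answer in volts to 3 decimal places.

+0.602 V

The Pt²⁺/Pt couple has the more positive E°, so it is the cathode; I₂/I⁻ is the anode.
The standard potential is +1.193 − (+0.545) = +0.648 V and the balanced reaction transfers n = 2 electrons.
The balanced reaction is Pt^2+(aq) + 2 I^-(aq) → Pt(s) + I2(s), so Q = 1 / ([Pt^2+(aq)]·[I^-(aq)]^2) = 36.1 and log Q = 1.558.
E = E° − (0.0592/n)·log Q = +0.648 − (0.0592/2)(1.558) = +0.602 V.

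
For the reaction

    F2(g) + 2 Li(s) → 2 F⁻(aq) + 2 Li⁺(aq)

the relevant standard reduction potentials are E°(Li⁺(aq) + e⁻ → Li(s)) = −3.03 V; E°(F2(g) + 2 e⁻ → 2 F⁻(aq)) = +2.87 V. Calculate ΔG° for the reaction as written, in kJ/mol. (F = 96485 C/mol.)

−1139 kJ/mol

In the reaction as written F2(g) is reduced, so the F₂/F⁻ couple is the cathode and Li⁺/Li is the anode.
E°cell = +2.87 − (−3.03) = +5.90 V; balancing electrons gives n = 2.
ΔG° = −nFE°cell = −(2)(96485)(+5.90) J/mol = −1139 kJ/mol.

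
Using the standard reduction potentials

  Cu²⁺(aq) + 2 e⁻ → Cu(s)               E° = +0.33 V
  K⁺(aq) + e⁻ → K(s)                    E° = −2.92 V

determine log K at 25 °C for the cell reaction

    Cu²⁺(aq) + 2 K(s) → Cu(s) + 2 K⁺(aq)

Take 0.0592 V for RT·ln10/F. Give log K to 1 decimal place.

The Cu²⁺/Cu couple is reduced (cathode); E°cell = +0.33 − (−2.92) = +3.25 V with n = 2.
At equilibrium E = 0, so log K = nE°cell / 0.0592 = (2)(+3.25) / 0.0592 = 109.8.

log K = 109.8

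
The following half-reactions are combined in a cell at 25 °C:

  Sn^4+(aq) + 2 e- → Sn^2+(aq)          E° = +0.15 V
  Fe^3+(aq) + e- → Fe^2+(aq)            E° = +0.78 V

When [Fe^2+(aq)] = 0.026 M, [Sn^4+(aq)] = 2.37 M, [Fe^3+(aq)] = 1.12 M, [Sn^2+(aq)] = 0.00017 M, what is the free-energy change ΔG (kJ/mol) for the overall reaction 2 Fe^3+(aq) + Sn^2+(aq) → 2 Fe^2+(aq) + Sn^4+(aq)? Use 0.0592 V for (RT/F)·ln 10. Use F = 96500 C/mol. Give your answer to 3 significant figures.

With Fe³⁺/Fe²⁺ reduced at the cathode, E°cell = +0.78 − (+0.15) = +0.63 V and n = 2.
Q = ([Fe^2+(aq)]^2·[Sn^4+(aq)]) / ([Fe^3+(aq)]^2·[Sn^2+(aq)]) = 7.51, so log Q = 0.876 and E = +0.63 − (0.0592/2)(0.876) = +0.6041 V.
ΔG = −nFE = −(2)(96500)(+0.6041) J/mol = −117 kJ/mol.

−117 kJ/mol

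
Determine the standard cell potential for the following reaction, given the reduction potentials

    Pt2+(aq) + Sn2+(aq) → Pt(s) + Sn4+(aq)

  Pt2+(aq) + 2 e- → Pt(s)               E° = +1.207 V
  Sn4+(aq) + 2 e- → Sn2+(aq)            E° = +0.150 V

+1.057 V

In the reaction as written, Pt2+(aq) is reduced (cathode) and Sn4+(aq) is produced by oxidation at the anode.
E°cell = E°(cathode) − E°(anode) = +1.207 − (+0.150) = +1.057 V.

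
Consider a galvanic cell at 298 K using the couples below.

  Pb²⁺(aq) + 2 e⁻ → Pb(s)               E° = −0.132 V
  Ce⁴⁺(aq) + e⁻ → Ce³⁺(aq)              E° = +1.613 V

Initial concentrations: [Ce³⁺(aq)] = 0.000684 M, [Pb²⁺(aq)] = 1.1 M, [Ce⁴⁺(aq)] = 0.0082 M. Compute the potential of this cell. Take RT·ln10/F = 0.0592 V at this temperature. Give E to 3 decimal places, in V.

+1.808 V

Ce⁴⁺/Ce³⁺ is reduced (cathode, E° = +1.613 V) and Pb²⁺/Pb is oxidized (anode).
E°cell = +1.613 − (−0.132) = +1.745 V, with n = 2 electrons transferred.
Balancing gives 2 Ce⁴⁺(aq) + Pb(s) → 2 Ce³⁺(aq) + Pb²⁺(aq); hence Q = ([Ce³⁺(aq)]^2·[Pb²⁺(aq)]) / [Ce⁴⁺(aq)]^2 = 0.00765 (log Q = −2.116).
Applying E = E° − (RT ln10/nF)·log Q gives +1.745 − (0.0592/2)(−2.116) = +1.808 V.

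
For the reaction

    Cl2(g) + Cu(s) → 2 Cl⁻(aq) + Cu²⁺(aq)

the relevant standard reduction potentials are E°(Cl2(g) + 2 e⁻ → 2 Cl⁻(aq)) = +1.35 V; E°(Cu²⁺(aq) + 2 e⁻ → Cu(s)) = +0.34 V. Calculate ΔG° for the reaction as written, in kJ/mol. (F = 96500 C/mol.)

−195 kJ/mol

In the reaction as written Cl2(g) is reduced, so the Cl₂/Cl⁻ couple is the cathode and Cu²⁺/Cu is the anode.
E°cell = +1.35 − (+0.34) = +1.01 V; balancing electrons gives n = 2.
ΔG° = −nFE°cell = −(2)(96500)(+1.01) J/mol = −195 kJ/mol.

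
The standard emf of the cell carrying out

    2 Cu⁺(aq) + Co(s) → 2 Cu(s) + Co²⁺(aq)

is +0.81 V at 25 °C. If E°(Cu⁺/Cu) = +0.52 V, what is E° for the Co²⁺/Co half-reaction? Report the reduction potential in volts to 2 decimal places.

−0.29 V

In the reaction as written the Cu⁺/Cu couple is reduced (cathode) and Co²⁺/Co is oxidized (anode), so E°cell = E°(Cu⁺/Cu) − E°(Co²⁺/Co).
E°(Co²⁺/Co) = E°(cathode) − E°cell = +0.52 − (+0.81) = −0.29 V.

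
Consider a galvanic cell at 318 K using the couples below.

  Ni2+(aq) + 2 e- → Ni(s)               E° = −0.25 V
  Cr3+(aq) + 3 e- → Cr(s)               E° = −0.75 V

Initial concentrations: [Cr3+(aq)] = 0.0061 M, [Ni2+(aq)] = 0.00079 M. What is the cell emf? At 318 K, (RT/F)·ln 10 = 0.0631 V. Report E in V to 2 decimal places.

+0.45 V

Since E°(Ni²⁺/Ni) > E°(Cr³⁺/Cr), Ni²⁺/Ni serves as the cathode.
E°cell = E°cat − E°an = −0.25 − (−0.75) = +0.50 V; n = 6.
For the overall reaction 3 Ni2+(aq) + 2 Cr(s) → 3 Ni(s) + 2 Cr3+(aq), Q = [Cr3+(aq)]^2 / [Ni2+(aq)]^3 = 7.55×10^4, giving log Q = 4.878.
By the Nernst equation, E = +0.50 − (0.0631/6)·(4.878) = +0.45 V.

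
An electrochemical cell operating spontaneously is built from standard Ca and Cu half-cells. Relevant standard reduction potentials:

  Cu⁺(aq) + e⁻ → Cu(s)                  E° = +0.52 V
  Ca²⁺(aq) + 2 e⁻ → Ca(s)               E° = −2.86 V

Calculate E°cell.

Of the two couples in this cell, the one with the more positive reduction potential is reduced at the cathode: here that is Cu⁺/Cu (+0.52 V); Ca²⁺/Ca (−2.86 V) is the anode.
E°cell = E°(cathode) − E°(anode) = +0.52 − (−2.86) = +3.38 V.

+3.38 V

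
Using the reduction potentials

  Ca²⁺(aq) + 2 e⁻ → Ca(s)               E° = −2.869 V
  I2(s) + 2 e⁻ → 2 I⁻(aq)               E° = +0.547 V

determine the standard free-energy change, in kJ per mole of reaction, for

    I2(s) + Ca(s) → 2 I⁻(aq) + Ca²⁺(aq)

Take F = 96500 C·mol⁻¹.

In the reaction as written I2(s) is reduced, so the I₂/I⁻ couple is the cathode and Ca²⁺/Ca is the anode.
E°cell = +0.547 − (−2.869) = +3.416 V; balancing electrons gives n = 2.
ΔG° = −nFE°cell = −(2)(96500)(+3.416) J/mol = −659 kJ/mol.

−659 kJ/mol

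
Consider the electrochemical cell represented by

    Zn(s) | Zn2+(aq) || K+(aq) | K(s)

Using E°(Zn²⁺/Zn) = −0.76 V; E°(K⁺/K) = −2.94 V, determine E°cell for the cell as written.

−2.18 V

By convention the left-hand electrode in cell notation is the anode (oxidation) and the right-hand electrode is the cathode (reduction).
E°cell = E°(right) − E°(left) = −2.94 − (−0.76) = −2.18 V.
The negative sign shows that, as written, the cell would require an external voltage to drive the reaction.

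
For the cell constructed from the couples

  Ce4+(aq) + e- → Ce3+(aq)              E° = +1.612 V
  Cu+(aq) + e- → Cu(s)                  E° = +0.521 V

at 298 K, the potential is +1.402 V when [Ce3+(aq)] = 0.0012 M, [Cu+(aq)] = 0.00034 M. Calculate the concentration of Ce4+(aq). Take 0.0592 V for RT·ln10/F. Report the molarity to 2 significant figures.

Ce⁴⁺/Ce³⁺ is the cathode (higher E°); E°cell = +1.612 − (+0.521) = +1.091 V with n = 1.
Rearranging E = E° − (0.0592/n)·log Q gives log Q = 1(+1.091 − (+1.402))/0.0592 = −5.253.
For Ce4+(aq) + Cu(s) → Ce3+(aq) + Cu+(aq), the reaction quotient is Q = ([Ce3+(aq)]·[Cu+(aq)]) / [Ce4+(aq)].
Substituting the known concentrations and solving, log [Ce4+(aq)] = −1.136 and [Ce4+(aq)] = 0.073 M.

0.073 M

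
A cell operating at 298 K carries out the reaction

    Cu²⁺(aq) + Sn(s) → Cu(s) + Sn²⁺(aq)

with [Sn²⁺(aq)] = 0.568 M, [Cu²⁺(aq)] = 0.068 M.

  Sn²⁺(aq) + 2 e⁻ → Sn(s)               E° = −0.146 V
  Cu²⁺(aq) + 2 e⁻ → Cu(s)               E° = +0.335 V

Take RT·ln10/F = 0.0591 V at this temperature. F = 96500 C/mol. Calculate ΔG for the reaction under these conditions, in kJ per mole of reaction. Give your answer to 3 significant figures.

−87.6 kJ/mol

With Cu²⁺/Cu reduced at the cathode, E°cell = +0.335 − (−0.146) = +0.481 V and n = 2.
The reaction quotient is [Sn²⁺(aq)] / [Cu²⁺(aq)] = 8.35; by Nernst, E = +0.481 − (0.0591/2)(0.922) = +0.4538 V.
Then ΔG = −nFE = −2 × 96500 × +0.4538 J/mol = −87.6 kJ/mol.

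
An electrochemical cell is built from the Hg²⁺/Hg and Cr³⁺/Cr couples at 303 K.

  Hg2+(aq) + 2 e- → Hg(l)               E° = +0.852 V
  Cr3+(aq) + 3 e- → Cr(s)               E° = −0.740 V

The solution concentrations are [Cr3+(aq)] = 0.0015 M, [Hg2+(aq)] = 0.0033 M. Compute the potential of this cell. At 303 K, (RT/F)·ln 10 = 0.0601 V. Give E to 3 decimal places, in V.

+1.574 V

Hg²⁺/Hg is reduced (cathode, E° = +0.852 V) and Cr³⁺/Cr is oxidized (anode).
E°cell = +0.852 − (−0.740) = +1.592 V, with n = 6 electrons transferred.
Balancing gives 3 Hg2+(aq) + 2 Cr(s) → 3 Hg(l) + 2 Cr3+(aq); hence Q = [Cr3+(aq)]^2 / [Hg2+(aq)]^3 = 62.6 (log Q = 1.797).
By the Nernst equation, E = +1.592 − (0.0601/6)·(1.797) = +1.574 V.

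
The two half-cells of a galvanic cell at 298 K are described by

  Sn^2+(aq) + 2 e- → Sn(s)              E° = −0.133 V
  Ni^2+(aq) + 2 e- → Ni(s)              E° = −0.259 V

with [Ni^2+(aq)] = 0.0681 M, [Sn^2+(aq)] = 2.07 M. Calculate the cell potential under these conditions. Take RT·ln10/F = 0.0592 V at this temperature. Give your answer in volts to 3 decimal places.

Since E°(Sn²⁺/Sn) > E°(Ni²⁺/Ni), Sn²⁺/Sn serves as the cathode.
The standard potential is −0.133 − (−0.259) = +0.126 V and the balanced reaction transfers n = 2 electrons.
Balancing gives Sn^2+(aq) + Ni(s) → Sn(s) + Ni^2+(aq); hence Q = [Ni^2+(aq)] / [Sn^2+(aq)] = 0.0329 (log Q = −1.483).
Applying E = E° − (RT ln10/nF)·log Q gives +0.126 − (0.0592/2)(−1.483) = +0.170 V.

+0.170 V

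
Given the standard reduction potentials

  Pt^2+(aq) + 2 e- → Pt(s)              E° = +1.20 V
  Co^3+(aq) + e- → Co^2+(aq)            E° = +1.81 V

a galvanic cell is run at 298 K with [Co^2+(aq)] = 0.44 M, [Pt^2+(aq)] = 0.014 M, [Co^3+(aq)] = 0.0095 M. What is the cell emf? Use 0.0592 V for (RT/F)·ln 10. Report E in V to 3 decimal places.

+0.566 V

Since E°(Co³⁺/Co²⁺) > E°(Pt²⁺/Pt), Co³⁺/Co²⁺ serves as the cathode.
E°cell = +1.81 − (+1.20) = +0.61 V, with n = 2 electrons transferred.
For the overall reaction 2 Co^3+(aq) + Pt(s) → 2 Co^2+(aq) + Pt^2+(aq), Q = ([Co^2+(aq)]^2·[Pt^2+(aq)]) / [Co^3+(aq)]^2 = 30, giving log Q = 1.478.
Applying E = E° − (RT ln10/nF)·log Q gives +0.61 − (0.0592/2)(1.478) = +0.566 V.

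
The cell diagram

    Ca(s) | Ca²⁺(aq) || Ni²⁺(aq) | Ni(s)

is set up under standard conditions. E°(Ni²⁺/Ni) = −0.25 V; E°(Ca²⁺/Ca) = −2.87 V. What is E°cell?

By convention the left-hand electrode in cell notation is the anode (oxidation) and the right-hand electrode is the cathode (reduction).
E°cell = E°(right) − E°(left) = −0.25 − (−2.87) = +2.62 V.

+2.62 V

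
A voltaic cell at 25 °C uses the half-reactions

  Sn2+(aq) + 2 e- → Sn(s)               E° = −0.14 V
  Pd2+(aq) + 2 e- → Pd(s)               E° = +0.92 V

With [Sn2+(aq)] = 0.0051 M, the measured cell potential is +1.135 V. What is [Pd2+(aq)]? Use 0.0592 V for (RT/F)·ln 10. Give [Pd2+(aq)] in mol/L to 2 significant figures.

1.7 M

Pd²⁺/Pd is the cathode (higher E°); E°cell = +0.92 − (−0.14) = +1.06 V with n = 2.
Rearranging E = E° − (0.0592/n)·log Q gives log Q = 2(+1.06 − (+1.135))/0.0592 = −2.534.
For Pd2+(aq) + Sn(s) → Pd(s) + Sn2+(aq), the reaction quotient is Q = [Sn2+(aq)] / [Pd2+(aq)].
Isolating [Pd2+(aq)] in Q = 10^{−2.534} yields log [Pd2+(aq)] = 0.242, i.e. 1.7 M.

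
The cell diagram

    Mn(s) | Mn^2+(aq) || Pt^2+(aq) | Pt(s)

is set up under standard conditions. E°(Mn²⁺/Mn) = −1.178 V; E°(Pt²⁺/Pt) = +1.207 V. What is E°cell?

+2.385 V

By convention the left-hand electrode in cell notation is the anode (oxidation) and the right-hand electrode is the cathode (reduction).
E°cell = E°(right) − E°(left) = +1.207 − (−1.178) = +2.385 V.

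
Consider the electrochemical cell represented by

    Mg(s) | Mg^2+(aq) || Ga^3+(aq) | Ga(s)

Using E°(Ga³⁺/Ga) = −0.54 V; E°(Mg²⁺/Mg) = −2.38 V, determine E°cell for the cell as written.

+1.84 V

By convention the left-hand electrode in cell notation is the anode (oxidation) and the right-hand electrode is the cathode (reduction).
E°cell = E°(right) − E°(left) = −0.54 − (−2.38) = +1.84 V.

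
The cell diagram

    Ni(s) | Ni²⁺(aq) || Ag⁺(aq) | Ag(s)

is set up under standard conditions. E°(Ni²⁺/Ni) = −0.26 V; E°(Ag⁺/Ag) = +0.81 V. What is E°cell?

+1.07 V

By convention the left-hand electrode in cell notation is the anode (oxidation) and the right-hand electrode is the cathode (reduction).
E°cell = E°(right) − E°(left) = +0.81 − (−0.26) = +1.07 V.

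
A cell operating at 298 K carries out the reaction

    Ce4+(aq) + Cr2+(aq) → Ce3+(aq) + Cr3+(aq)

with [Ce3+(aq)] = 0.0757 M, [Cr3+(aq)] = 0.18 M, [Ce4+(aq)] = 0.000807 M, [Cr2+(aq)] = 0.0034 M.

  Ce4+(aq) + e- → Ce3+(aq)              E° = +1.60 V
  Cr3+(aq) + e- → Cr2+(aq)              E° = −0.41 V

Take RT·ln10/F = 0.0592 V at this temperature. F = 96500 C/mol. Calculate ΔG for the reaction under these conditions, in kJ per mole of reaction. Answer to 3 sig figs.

With Ce⁴⁺/Ce³⁺ reduced at the cathode, E°cell = +1.60 − (−0.41) = +2.01 V and n = 1.
Q = ([Ce3+(aq)]·[Cr3+(aq)]) / ([Ce4+(aq)]·[Cr2+(aq)]) = 4.97×10^3, so log Q = 3.696 and E = +2.01 − (0.0592/1)(3.696) = +1.7912 V.
ΔG = −nFE = −(1)(96500)(+1.7912) J/mol = −173 kJ/mol.

−173 kJ/mol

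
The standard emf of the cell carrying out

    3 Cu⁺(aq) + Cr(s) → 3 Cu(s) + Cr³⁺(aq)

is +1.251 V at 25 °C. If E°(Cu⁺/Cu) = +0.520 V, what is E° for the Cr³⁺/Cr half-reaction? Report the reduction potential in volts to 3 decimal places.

−0.731 V

In the reaction as written the Cu⁺/Cu couple is reduced (cathode) and Cr³⁺/Cr is oxidized (anode), so E°cell = E°(Cu⁺/Cu) − E°(Cr³⁺/Cr).
E°(Cr³⁺/Cr) = E°(cathode) − E°cell = +0.520 − (+1.251) = −0.731 V.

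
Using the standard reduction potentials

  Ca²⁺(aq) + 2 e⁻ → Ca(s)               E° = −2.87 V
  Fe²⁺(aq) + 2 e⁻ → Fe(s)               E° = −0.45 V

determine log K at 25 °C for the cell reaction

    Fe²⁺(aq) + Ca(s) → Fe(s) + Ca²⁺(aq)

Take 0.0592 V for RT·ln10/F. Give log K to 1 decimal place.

The Fe²⁺/Fe couple is reduced (cathode); E°cell = −0.45 − (−2.87) = +2.42 V with n = 2.
At equilibrium E = 0, so log K = nE°cell / 0.0592 = (2)(+2.42) / 0.0592 = 81.8.

log K = 81.8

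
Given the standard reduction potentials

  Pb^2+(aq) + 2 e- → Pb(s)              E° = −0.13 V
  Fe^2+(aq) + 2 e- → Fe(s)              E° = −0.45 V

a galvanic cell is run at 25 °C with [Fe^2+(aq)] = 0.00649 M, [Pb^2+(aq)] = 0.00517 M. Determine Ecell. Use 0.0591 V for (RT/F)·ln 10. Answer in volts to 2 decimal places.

Pb²⁺/Pb is reduced (cathode, E° = −0.13 V) and Fe²⁺/Fe is oxidized (anode).
The standard potential is −0.13 − (−0.45) = +0.32 V and the balanced reaction transfers n = 2 electrons.
For the overall reaction Pb^2+(aq) + Fe(s) → Pb(s) + Fe^2+(aq), Q = [Fe^2+(aq)] / [Pb^2+(aq)] = 1.26, giving log Q = 0.099.
Applying E = E° − (RT ln10/nF)·log Q gives +0.32 − (0.0591/2)(0.099) = +0.32 V.

+0.32 V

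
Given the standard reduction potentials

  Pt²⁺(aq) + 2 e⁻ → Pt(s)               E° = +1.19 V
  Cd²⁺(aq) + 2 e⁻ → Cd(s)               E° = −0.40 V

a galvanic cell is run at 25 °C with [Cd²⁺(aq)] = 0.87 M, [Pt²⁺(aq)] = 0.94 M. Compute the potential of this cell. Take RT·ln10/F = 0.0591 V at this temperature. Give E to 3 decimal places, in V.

Pt²⁺/Pt is reduced (cathode, E° = +1.19 V) and Cd²⁺/Cd is oxidized (anode).
E°cell = E°cat − E°an = +1.19 − (−0.40) = +1.59 V; n = 2.
For the overall reaction Pt²⁺(aq) + Cd(s) → Pt(s) + Cd²⁺(aq), Q = [Cd²⁺(aq)] / [Pt²⁺(aq)] = 0.926, giving log Q = −0.034.
By the Nernst equation, E = +1.59 − (0.0591/2)·(−0.034) = +1.591 V.

+1.591 V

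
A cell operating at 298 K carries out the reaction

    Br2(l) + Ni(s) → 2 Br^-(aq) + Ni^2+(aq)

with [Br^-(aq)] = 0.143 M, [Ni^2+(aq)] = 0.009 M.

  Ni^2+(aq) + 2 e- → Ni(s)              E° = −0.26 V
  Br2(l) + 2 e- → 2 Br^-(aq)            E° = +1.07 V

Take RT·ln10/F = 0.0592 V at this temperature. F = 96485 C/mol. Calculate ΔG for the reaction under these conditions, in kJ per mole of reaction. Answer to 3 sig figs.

−278 kJ/mol

The standard cell potential is +1.07 − (−0.26) = +1.33 V, with n = 2 electrons in the balanced equation.
Q = [Br^-(aq)]^2·[Ni^2+(aq)] = 0.000184, so log Q = −3.735 and E = +1.33 − (0.0592/2)(−3.735) = +1.4406 V.
Finally ΔG = −nFE = −(2)(96485 C/mol)(+1.4406 V) = −278 kJ/mol.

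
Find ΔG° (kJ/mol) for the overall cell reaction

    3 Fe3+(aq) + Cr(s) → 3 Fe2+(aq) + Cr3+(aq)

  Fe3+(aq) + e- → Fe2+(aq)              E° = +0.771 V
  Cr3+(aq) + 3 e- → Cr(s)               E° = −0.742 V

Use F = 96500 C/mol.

−438 kJ/mol

In the reaction as written Fe3+(aq) is reduced, so the Fe³⁺/Fe²⁺ couple is the cathode and Cr³⁺/Cr is the anode.
E°cell = +0.771 − (−0.742) = +1.513 V; balancing electrons gives n = 3.
ΔG° = −nFE°cell = −(3)(96500)(+1.513) J/mol = −438 kJ/mol.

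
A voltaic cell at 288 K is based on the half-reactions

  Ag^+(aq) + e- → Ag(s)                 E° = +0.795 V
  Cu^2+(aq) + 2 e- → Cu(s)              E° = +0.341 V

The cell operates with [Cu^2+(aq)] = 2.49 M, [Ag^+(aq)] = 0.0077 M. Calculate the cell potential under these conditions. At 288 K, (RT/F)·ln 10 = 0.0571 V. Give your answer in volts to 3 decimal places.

+0.322 V

The Ag⁺/Ag couple has the more positive E°, so it is the cathode; Cu²⁺/Cu is the anode.
E°cell = +0.795 − (+0.341) = +0.454 V, with n = 2 electrons transferred.
Balancing gives 2 Ag^+(aq) + Cu(s) → 2 Ag(s) + Cu^2+(aq); hence Q = [Cu^2+(aq)] / [Ag^+(aq)]^2 = 4.2×10^4 (log Q = 4.623).
E = E° − (0.0571/n)·log Q = +0.454 − (0.0571/2)(4.623) = +0.322 V.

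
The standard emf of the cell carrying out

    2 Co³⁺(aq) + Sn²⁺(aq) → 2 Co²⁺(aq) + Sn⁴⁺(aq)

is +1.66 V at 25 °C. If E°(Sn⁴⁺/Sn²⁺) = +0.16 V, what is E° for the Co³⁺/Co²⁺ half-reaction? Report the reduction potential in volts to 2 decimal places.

+1.82 V

In the reaction as written the Co³⁺/Co²⁺ couple is reduced (cathode) and Sn⁴⁺/Sn²⁺ is oxidized (anode), so E°cell = E°(Co³⁺/Co²⁺) − E°(Sn⁴⁺/Sn²⁺).
E°(Co³⁺/Co²⁺) = E°cell + E°(anode) = +1.66 + (+0.16) = +1.82 V.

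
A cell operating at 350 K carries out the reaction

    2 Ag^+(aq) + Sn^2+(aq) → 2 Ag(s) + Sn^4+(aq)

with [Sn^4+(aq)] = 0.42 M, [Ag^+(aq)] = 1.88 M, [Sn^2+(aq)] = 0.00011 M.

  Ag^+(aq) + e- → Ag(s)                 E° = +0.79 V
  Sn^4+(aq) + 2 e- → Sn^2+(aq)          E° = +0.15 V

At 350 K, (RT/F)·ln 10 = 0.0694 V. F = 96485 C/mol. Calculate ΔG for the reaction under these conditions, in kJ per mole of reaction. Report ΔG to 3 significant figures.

The standard cell potential is +0.79 − (+0.15) = +0.64 V, with n = 2 electrons in the balanced equation.
The reaction quotient is [Sn^4+(aq)] / ([Ag^+(aq)]^2·[Sn^2+(aq)]) = 1.08×10^3; by Nernst, E = +0.64 − (0.0694/2)(3.034) = +0.5347 V.
Then ΔG = −nFE = −2 × 96485 × +0.5347 J/mol = −103 kJ/mol.

−103 kJ/mol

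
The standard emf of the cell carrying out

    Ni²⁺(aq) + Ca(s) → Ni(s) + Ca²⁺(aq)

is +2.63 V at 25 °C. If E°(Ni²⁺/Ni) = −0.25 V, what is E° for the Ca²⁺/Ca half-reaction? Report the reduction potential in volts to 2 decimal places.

−2.88 V

In the reaction as written the Ni²⁺/Ni couple is reduced (cathode) and Ca²⁺/Ca is oxidized (anode), so E°cell = E°(Ni²⁺/Ni) − E°(Ca²⁺/Ca).
E°(Ca²⁺/Ca) = E°(cathode) − E°cell = −0.25 − (+2.63) = −2.88 V.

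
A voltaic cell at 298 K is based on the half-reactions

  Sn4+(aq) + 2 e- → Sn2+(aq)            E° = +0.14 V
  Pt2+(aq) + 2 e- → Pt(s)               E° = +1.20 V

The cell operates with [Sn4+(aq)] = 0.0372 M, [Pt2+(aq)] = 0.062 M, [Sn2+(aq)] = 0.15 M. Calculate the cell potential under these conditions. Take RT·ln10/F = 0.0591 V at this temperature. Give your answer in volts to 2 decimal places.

Pt²⁺/Pt is reduced (cathode, E° = +1.20 V) and Sn⁴⁺/Sn²⁺ is oxidized (anode).
The standard potential is +1.20 − (+0.14) = +1.06 V and the balanced reaction transfers n = 2 electrons.
Balancing gives Pt2+(aq) + Sn2+(aq) → Pt(s) + Sn4+(aq); hence Q = [Sn4+(aq)] / ([Pt2+(aq)]·[Sn2+(aq)]) = 4 (log Q = 0.602).
By the Nernst equation, E = +1.06 − (0.0591/2)·(0.602) = +1.04 V.

+1.04 V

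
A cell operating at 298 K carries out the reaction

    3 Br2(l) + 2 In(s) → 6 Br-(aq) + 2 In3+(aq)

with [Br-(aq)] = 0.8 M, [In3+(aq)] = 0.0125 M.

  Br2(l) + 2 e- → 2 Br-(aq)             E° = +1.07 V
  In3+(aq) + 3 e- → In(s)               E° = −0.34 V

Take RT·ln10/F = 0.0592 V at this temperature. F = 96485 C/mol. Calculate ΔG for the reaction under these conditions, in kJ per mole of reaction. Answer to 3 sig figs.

−841 kJ/mol

With Br₂/Br⁻ reduced at the cathode, E°cell = +1.07 − (−0.34) = +1.41 V and n = 6.
Here Q = [Br-(aq)]^6·[In3+(aq)]^2 = 4.1×10^−5 (log Q = −4.388), giving E = +1.41 − (0.0592/6)·(−4.388) = +1.4533 V.
Finally ΔG = −nFE = −(6)(96485 C/mol)(+1.4533 V) = −841 kJ/mol.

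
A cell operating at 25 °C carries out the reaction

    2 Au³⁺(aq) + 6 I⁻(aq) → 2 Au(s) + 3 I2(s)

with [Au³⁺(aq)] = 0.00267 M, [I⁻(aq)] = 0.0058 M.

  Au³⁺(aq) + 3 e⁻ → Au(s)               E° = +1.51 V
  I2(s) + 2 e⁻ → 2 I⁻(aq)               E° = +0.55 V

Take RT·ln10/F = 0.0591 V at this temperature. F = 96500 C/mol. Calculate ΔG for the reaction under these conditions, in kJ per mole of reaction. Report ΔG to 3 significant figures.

The standard cell potential is +1.51 − (+0.55) = +0.96 V, with n = 6 electrons in the balanced equation.
Q = 1 / ([Au³⁺(aq)]^2·[I⁻(aq)]^6) = 3.68×10^18, so log Q = 18.566 and E = +0.96 − (0.0591/6)(18.566) = +0.7771 V.
Finally ΔG = −nFE = −(6)(96500 C/mol)(+0.7771 V) = −450 kJ/mol.

−450 kJ/mol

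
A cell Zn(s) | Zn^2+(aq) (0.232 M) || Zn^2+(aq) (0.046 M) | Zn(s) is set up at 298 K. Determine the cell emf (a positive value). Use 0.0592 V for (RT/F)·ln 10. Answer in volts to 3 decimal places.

0.021 V

For a concentration cell E°cell = 0, since both electrodes use the same couple.
The compartment with the higher Zn^2+(aq) concentration (0.232 M) acts as the cathode; ions are reduced there and produced at the dilute (0.046 M) anode.
With n = 2, Ecell = −(0.0592/2)·log([dilute]/[conc]) = −(0.0592/2)·log(0.046/0.232) = +0.021 V.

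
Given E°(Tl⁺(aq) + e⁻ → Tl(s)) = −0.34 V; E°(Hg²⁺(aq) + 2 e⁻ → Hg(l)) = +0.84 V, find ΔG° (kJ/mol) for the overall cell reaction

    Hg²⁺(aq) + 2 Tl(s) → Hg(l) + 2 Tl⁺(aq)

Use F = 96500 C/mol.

−228 kJ/mol

In the reaction as written Hg²⁺(aq) is reduced, so the Hg²⁺/Hg couple is the cathode and Tl⁺/Tl is the anode.
E°cell = +0.84 − (−0.34) = +1.18 V; balancing electrons gives n = 2.
ΔG° = −nFE°cell = −(2)(96500)(+1.18) J/mol = −228 kJ/mol.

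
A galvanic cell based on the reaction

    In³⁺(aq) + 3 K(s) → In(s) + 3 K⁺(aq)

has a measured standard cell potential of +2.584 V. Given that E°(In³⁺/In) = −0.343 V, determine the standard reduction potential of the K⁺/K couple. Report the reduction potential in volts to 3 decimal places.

−2.927 V

In the reaction as written the In³⁺/In couple is reduced (cathode) and K⁺/K is oxidized (anode), so E°cell = E°(In³⁺/In) − E°(K⁺/K).
E°(K⁺/K) = E°(cathode) − E°cell = −0.343 − (+2.584) = −2.927 V.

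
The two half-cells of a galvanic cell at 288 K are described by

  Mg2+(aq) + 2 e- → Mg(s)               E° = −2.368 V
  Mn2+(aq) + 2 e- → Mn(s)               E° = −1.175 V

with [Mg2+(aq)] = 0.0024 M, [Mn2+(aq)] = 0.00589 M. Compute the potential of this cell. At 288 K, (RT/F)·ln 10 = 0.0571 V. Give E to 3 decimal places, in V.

+1.204 V

Mn²⁺/Mn is reduced (cathode, E° = −1.175 V) and Mg²⁺/Mg is oxidized (anode).
The standard potential is −1.175 − (−2.368) = +1.193 V and the balanced reaction transfers n = 2 electrons.
For the overall reaction Mn2+(aq) + Mg(s) → Mn(s) + Mg2+(aq), Q = [Mg2+(aq)] / [Mn2+(aq)] = 0.407, giving log Q = −0.390.
By the Nernst equation, E = +1.193 − (0.0571/2)·(−0.390) = +1.204 V.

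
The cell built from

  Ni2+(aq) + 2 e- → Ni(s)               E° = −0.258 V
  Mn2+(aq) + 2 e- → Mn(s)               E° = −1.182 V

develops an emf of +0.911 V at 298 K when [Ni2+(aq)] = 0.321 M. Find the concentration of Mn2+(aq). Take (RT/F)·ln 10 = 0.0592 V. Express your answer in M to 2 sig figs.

0.88 M

The Ni²⁺/Ni couple has the larger reduction potential, so it is the cathode: E°cell = −0.258 − (−1.182) = +0.924 V and n = 2.
Rearranging E = E° − (0.0592/n)·log Q gives log Q = 2(+0.924 − (+0.911))/0.0592 = 0.439.
The balanced reaction is Ni2+(aq) + Mn(s) → Ni(s) + Mn2+(aq), so Q = [Mn2+(aq)] / [Ni2+(aq)].
Solving for the unknown gives log [Mn2+(aq)] = −0.054, so [Mn2+(aq)] ≈ 0.88 M.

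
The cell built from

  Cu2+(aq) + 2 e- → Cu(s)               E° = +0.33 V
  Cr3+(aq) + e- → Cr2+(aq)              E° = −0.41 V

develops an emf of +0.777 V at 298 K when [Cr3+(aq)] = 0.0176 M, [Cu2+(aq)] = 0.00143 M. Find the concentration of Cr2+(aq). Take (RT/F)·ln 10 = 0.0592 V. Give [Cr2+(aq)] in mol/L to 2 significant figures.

2.0 M

With Cu²⁺/Cu at the cathode and Cr³⁺/Cr²⁺ at the anode, E°cell = +0.33 − (−0.41) = +0.74 V (n = 2).
From the Nernst equation, log Q = n(E° − E)/0.0592 = 2·(+0.74 − (+0.777))/0.0592 = −1.250.
For Cu2+(aq) + 2 Cr2+(aq) → Cu(s) + 2 Cr3+(aq), the reaction quotient is Q = [Cr3+(aq)]^2 / ([Cu2+(aq)]·[Cr2+(aq)]^2).
Isolating [Cr2+(aq)] in Q = 10^{−1.250} yields log [Cr2+(aq)] = 0.293, i.e. 2.0 M.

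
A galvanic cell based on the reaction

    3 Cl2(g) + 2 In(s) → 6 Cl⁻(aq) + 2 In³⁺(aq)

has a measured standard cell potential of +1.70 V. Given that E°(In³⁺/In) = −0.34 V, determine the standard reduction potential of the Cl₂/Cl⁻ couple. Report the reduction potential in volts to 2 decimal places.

+1.36 V

In the reaction as written the Cl₂/Cl⁻ couple is reduced (cathode) and In³⁺/In is oxidized (anode), so E°cell = E°(Cl₂/Cl⁻) − E°(In³⁺/In).
E°(Cl₂/Cl⁻) = E°cell + E°(anode) = +1.70 + (−0.34) = +1.36 V.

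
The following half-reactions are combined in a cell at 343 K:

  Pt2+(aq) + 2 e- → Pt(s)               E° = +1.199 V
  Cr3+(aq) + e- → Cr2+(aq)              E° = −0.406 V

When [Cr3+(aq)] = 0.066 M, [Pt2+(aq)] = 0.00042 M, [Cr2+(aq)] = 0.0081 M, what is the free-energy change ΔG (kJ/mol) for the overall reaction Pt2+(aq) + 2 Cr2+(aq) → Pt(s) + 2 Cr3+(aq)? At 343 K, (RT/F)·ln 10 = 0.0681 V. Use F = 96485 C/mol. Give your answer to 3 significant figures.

The standard cell potential is +1.199 − (−0.406) = +1.605 V, with n = 2 electrons in the balanced equation.
Q = [Cr3+(aq)]^2 / ([Pt2+(aq)]·[Cr2+(aq)]^2) = 1.58×10^5, so log Q = 5.199 and E = +1.605 − (0.0681/2)(5.199) = +1.4280 V.
Finally ΔG = −nFE = −(2)(96485 C/mol)(+1.4280 V) = −276 kJ/mol.

−276 kJ/mol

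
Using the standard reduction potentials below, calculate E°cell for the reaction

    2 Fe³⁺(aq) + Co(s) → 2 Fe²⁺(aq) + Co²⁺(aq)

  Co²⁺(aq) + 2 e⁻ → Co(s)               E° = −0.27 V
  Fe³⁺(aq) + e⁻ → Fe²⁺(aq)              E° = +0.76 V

+1.03 V

Fe³⁺(aq) gains electrons, so the Fe³⁺/Fe²⁺ couple is the cathode; the Co²⁺/Co couple is the anode.
E°cell = E°(cathode) − E°(anode) = +0.76 − (−0.27) = +1.03 V.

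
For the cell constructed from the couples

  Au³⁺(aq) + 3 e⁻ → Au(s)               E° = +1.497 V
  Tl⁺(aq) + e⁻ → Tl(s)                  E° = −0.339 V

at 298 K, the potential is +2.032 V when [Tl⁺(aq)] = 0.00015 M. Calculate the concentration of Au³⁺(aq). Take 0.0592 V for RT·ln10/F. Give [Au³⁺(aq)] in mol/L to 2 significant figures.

0.029 M

The Au³⁺/Au couple has the larger reduction potential, so it is the cathode: E°cell = +1.497 − (−0.339) = +1.836 V and n = 3.
From the Nernst equation, log Q = n(E° − E)/0.0592 = 3·(+1.836 − (+2.032))/0.0592 = −9.932.
The balanced reaction is Au³⁺(aq) + 3 Tl(s) → Au(s) + 3 Tl⁺(aq), so Q = [Tl⁺(aq)]^3 / [Au³⁺(aq)].
Isolating [Au³⁺(aq)] in Q = 10^{−9.932} yields log [Au³⁺(aq)] = −1.540, i.e. 0.029 M.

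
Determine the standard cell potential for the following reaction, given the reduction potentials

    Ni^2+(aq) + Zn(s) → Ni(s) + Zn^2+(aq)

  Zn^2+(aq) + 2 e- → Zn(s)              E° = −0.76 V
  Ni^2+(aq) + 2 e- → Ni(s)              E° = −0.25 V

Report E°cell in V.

+0.51 V

In the reaction as written, Ni^2+(aq) is reduced (cathode) and Zn^2+(aq) is produced by oxidation at the anode.
E°cell = E°(cathode) − E°(anode) = −0.25 − (−0.76) = +0.51 V.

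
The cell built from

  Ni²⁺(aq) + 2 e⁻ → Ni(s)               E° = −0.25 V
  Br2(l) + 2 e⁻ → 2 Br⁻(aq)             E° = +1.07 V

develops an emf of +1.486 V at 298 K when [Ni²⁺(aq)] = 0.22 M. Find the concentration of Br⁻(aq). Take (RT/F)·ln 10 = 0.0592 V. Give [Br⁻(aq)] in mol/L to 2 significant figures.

With Br₂/Br⁻ at the cathode and Ni²⁺/Ni at the anode, E°cell = +1.07 − (−0.25) = +1.32 V (n = 2).
From the Nernst equation, log Q = n(E° − E)/0.0592 = 2·(+1.32 − (+1.486))/0.0592 = −5.608.
For Br2(l) + Ni(s) → 2 Br⁻(aq) + Ni²⁺(aq), the reaction quotient is Q = [Br⁻(aq)]^2·[Ni²⁺(aq)].
Solving for the unknown gives log [Br⁻(aq)] = −2.475, so [Br⁻(aq)] ≈ 0.0033 M.

0.0033 M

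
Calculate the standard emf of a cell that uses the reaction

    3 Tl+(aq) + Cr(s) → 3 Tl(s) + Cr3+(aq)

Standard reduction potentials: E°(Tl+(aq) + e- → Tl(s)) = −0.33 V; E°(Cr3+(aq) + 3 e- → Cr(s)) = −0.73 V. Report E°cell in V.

In the reaction as written, Tl+(aq) is reduced (cathode) and Cr3+(aq) is produced by oxidation at the anode.
E°cell = E°(cathode) − E°(anode) = −0.33 − (−0.73) = +0.40 V.

+0.40 V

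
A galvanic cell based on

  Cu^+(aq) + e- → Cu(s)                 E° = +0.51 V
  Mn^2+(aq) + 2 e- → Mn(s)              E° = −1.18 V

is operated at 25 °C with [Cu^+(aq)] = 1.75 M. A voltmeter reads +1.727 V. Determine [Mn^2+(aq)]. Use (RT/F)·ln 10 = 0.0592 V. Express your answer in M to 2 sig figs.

0.17 M

With Cu⁺/Cu at the cathode and Mn²⁺/Mn at the anode, E°cell = +0.51 − (−1.18) = +1.69 V (n = 2).
Rearranging E = E° − (0.0592/n)·log Q gives log Q = 2(+1.69 − (+1.727))/0.0592 = −1.250.
The balanced reaction is 2 Cu^+(aq) + Mn(s) → 2 Cu(s) + Mn^2+(aq), so Q = [Mn^2+(aq)] / [Cu^+(aq)]^2.
Solving for the unknown gives log [Mn^2+(aq)] = −0.764, so [Mn^2+(aq)] ≈ 0.17 M.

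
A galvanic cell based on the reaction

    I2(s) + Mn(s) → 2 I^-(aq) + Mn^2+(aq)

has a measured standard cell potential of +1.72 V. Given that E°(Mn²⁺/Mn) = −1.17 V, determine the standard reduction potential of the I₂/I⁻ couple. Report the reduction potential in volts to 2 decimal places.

In the reaction as written the I₂/I⁻ couple is reduced (cathode) and Mn²⁺/Mn is oxidized (anode), so E°cell = E°(I₂/I⁻) − E°(Mn²⁺/Mn).
E°(I₂/I⁻) = E°cell + E°(anode) = +1.72 + (−1.17) = +0.55 V.

+0.55 V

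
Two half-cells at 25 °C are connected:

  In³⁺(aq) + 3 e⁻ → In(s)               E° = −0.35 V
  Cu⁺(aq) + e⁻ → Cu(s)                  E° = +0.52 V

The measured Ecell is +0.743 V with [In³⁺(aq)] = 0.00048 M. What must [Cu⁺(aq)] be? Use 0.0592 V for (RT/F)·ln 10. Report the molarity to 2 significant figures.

Cu⁺/Cu is the cathode (higher E°); E°cell = +0.52 − (−0.35) = +0.87 V with n = 3.
Since E = E° − (0.0592/n)·log Q, log Q = n(E° − E)/0.0592 = 6.436.
For 3 Cu⁺(aq) + In(s) → 3 Cu(s) + In³⁺(aq), the reaction quotient is Q = [In³⁺(aq)] / [Cu⁺(aq)]^3.
Isolating [Cu⁺(aq)] in Q = 10^{6.436} yields log [Cu⁺(aq)] = −3.252, i.e. 0.00056 M.

0.00056 M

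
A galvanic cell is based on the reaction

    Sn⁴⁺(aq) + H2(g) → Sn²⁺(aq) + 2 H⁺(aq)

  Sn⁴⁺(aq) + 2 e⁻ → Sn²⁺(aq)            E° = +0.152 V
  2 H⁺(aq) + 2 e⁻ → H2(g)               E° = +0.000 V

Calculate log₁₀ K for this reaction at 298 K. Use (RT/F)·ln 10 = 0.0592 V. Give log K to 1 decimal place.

log K = 5.1

The Sn⁴⁺/Sn²⁺ couple is reduced (cathode); E°cell = +0.152 − (+0.000) = +0.152 V with n = 2.
At equilibrium E = 0, so log K = nE°cell / 0.0592 = (2)(+0.152) / 0.0592 = 5.1.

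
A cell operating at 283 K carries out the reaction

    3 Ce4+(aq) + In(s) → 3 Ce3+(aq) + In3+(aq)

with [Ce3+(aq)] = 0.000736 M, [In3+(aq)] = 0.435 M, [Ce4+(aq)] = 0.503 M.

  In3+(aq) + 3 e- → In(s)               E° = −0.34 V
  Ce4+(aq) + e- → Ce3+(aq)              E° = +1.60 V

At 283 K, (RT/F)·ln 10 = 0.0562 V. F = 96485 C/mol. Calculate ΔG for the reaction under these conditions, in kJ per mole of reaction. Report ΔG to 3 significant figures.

−610 kJ/mol

E°cell = +1.60 − (−0.34) = +1.94 V; the balanced reaction transfers n = 3 electrons.
Here Q = ([Ce3+(aq)]^3·[In3+(aq)]) / [Ce4+(aq)]^3 = 1.36×10^−9 (log Q = −8.866), giving E = +1.94 − (0.0562/3)·(−8.866) = +2.1061 V.
Then ΔG = −nFE = −3 × 96485 × +2.1061 J/mol = −610 kJ/mol.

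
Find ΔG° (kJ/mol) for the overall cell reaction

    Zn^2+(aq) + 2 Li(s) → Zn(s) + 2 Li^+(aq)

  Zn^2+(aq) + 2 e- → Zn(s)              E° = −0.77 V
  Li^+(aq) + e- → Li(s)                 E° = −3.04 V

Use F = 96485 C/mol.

In the reaction as written Zn^2+(aq) is reduced, so the Zn²⁺/Zn couple is the cathode and Li⁺/Li is the anode.
E°cell = −0.77 − (−3.04) = +2.27 V; balancing electrons gives n = 2.
ΔG° = −nFE°cell = −(2)(96485)(+2.27) J/mol = −438 kJ/mol.

−438 kJ/mol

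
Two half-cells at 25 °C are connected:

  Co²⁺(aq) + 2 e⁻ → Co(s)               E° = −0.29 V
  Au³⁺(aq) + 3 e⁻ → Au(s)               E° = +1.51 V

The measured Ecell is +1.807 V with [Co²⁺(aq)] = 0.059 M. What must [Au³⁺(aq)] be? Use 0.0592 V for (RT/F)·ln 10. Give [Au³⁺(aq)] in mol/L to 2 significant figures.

0.032 M

Au³⁺/Au is the cathode (higher E°); E°cell = +1.51 − (−0.29) = +1.80 V with n = 6.
From the Nernst equation, log Q = n(E° − E)/0.0592 = 6·(+1.80 − (+1.807))/0.0592 = −0.709.
For 2 Au³⁺(aq) + 3 Co(s) → 2 Au(s) + 3 Co²⁺(aq), the reaction quotient is Q = [Co²⁺(aq)]^3 / [Au³⁺(aq)]^2.
Solving for the unknown gives log [Au³⁺(aq)] = −1.489, so [Au³⁺(aq)] ≈ 0.032 M.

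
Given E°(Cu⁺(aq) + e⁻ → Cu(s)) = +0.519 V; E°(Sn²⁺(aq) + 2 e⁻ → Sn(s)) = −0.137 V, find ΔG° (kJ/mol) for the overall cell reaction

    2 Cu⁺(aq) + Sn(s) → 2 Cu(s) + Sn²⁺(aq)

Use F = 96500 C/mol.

In the reaction as written Cu⁺(aq) is reduced, so the Cu⁺/Cu couple is the cathode and Sn²⁺/Sn is the anode.
E°cell = +0.519 − (−0.137) = +0.656 V; balancing electrons gives n = 2.
ΔG° = −nFE°cell = −(2)(96500)(+0.656) J/mol = −127 kJ/mol.

−127 kJ/mol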